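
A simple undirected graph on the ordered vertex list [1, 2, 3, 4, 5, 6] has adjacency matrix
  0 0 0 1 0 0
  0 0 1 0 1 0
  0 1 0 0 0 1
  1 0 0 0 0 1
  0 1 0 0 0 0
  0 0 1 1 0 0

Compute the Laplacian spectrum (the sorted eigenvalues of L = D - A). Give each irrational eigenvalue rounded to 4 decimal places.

Each diagonal entry of L is the vertex degree and each off-diagonal entry is -1 where an edge is present, 0 otherwise; in the order [1, 2, 3, 4, 5, 6] the diagonal is [1, 2, 2, 2, 1, 2]. Diagonalising L (or applying a numerical eigensolver to the 6x6 matrix) gives the spectrum above. The eigenvalues sum to 10, which equals trace(L) = 2|E|. The largest eigenvalue, 3.7321, is at most the vertex count 6.

[0, 0.2679, 1, 2, 3, 3.7321]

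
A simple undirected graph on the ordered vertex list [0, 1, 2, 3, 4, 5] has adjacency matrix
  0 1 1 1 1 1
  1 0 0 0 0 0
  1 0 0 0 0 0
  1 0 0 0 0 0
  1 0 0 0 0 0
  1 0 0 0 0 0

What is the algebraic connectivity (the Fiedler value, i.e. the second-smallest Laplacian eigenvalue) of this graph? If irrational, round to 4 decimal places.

Each diagonal entry of L is the vertex degree and each off-diagonal entry is -1 where an edge is present, 0 otherwise; in the order [0, 1, 2, 3, 4, 5] the diagonal is [5, 1, 1, 1, 1, 1]. The smallest Laplacian eigenvalue is always 0. The next one, lambda_2 = 1, measures how hard the graph is to disconnect: larger values mean better connectivity. The eigenvalues sum to 10, which equals trace(L) = 2|E|.

1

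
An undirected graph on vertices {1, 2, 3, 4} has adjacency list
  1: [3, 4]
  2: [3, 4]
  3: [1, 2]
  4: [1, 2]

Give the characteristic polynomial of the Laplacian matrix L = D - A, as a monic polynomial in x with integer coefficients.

x^4 - 8x^3 + 20x^2 - 16x

Reading degrees in the order [1, 2, 3, 4] gives [2, 2, 2, 2]; set D = diag(2, 2, 2, 2) and form L = D - A. The eigenvalues of L are [0, 2, 2, 4]; the characteristic polynomial is the product of (x - lambda_i), which multiplies out to x^4 - 8x^3 + 20x^2 - 16x. The constant term is 0 because L is singular (the all-ones vector lies in its kernel). By the matrix-tree theorem the graph has (1/4) * product of the nonzero eigenvalues = 4 spanning trees.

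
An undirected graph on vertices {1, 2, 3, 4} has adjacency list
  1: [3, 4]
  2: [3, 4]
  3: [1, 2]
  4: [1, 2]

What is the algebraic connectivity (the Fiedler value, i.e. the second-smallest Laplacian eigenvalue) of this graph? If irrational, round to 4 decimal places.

2

Each diagonal entry of L is the vertex degree and each off-diagonal entry is -1 where an edge is present, 0 otherwise; in the order [1, 2, 3, 4] the diagonal is [2, 2, 2, 2]. The smallest Laplacian eigenvalue is always 0. The next one, lambda_2 = 2, measures how hard the graph is to disconnect: larger values mean better connectivity. There is one zero in the spectrum, matching the 1 component.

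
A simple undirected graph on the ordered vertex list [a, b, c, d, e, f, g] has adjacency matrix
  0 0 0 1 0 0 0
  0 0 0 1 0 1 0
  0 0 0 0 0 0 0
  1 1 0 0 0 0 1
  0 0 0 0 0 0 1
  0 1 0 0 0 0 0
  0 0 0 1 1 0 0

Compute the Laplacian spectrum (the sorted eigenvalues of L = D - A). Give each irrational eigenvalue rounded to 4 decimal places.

[0, 0, 0.3820, 0.6972, 2, 2.6180, 4.3028]

Each diagonal entry of L is the vertex degree and each off-diagonal entry is -1 where an edge is present, 0 otherwise; in the order [a, b, c, d, e, f, g] the diagonal is [1, 2, 0, 3, 1, 1, 2]. Diagonalising L (or applying a numerical eigensolver to the 7x7 matrix) gives the spectrum above. The 2 zero eigenvalues correspond to the 2 connected components. There are 2 zeros in the spectrum, matching the 2 components.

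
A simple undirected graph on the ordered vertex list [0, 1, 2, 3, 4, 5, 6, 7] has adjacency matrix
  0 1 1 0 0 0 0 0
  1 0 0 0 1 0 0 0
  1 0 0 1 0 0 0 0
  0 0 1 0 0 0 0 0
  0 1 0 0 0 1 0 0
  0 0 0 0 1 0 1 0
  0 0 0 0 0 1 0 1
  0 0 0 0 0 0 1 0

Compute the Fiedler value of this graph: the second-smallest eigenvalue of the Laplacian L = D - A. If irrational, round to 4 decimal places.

Each diagonal entry of L is the vertex degree and each off-diagonal entry is -1 where an edge is present, 0 otherwise; in the order [0, 1, 2, 3, 4, 5, 6, 7] the diagonal is [2, 2, 2, 1, 2, 2, 2, 1]. The smallest Laplacian eigenvalue is always 0. The next one, lambda_2 = 0.1522, measures how hard the graph is to disconnect: larger values mean better connectivity. The largest eigenvalue, 3.8478, is at most the vertex count 8.

0.1522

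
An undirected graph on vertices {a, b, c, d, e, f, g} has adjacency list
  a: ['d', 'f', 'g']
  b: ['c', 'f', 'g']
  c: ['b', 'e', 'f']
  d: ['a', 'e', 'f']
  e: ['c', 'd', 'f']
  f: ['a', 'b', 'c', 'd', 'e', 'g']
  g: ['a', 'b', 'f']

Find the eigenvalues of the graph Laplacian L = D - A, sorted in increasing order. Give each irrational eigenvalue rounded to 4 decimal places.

Each diagonal entry of L is the vertex degree and each off-diagonal entry is -1 where an edge is present, 0 otherwise; in the order [a, b, c, d, e, f, g] the diagonal is [3, 3, 3, 3, 3, 6, 3]. The multiplicity of 0 as a Laplacian eigenvalue equals the number of connected components. The single zero eigenvalue shows the graph is connected. By the matrix-tree theorem the graph has (1/7) * product of the nonzero eigenvalues = 320 spanning trees. The largest eigenvalue, 7, is at most the vertex count 7.

[0, 2, 2, 4, 4, 5, 7]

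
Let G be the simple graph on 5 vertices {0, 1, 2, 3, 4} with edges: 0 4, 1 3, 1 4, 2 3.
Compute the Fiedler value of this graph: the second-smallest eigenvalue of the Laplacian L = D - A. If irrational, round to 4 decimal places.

0.3820

Each diagonal entry of L is the vertex degree and each off-diagonal entry is -1 where an edge is present, 0 otherwise; in the order [0, 1, 2, 3, 4] the diagonal is [1, 2, 1, 2, 2]. The smallest Laplacian eigenvalue is always 0. The next one, lambda_2 = 0.3820, measures how hard the graph is to disconnect: larger values mean better connectivity. By the matrix-tree theorem the graph has (1/5) * product of the nonzero eigenvalues = 1 spanning tree.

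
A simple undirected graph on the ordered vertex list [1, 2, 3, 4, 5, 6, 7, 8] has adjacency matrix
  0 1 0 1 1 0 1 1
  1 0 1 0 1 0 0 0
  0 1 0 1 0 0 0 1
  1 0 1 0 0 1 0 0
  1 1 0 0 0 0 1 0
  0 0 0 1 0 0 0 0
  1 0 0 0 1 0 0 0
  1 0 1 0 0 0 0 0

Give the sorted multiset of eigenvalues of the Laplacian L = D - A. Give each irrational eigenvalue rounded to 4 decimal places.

With the vertex order [1, 2, 3, 4, 5, 6, 7, 8], the degrees are [5, 3, 3, 3, 3, 1, 2, 2], giving D = diag(5, 3, 3, 3, 3, 1, 2, 2) and L = D - A. L is symmetric positive semidefinite, so every eigenvalue is real and nonnegative. The single zero eigenvalue shows the graph is connected. The largest eigenvalue, 6.3878, is at most the vertex count 8. There is one zero in the spectrum, matching the 1 component.

[0, 0.6599, 1.3344, 2.3461, 3, 3.7723, 4.4996, 6.3878]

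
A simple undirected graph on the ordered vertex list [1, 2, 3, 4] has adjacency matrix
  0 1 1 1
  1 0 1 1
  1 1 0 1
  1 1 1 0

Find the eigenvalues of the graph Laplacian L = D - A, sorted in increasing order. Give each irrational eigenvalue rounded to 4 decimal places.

[0, 4, 4, 4]

Each diagonal entry of L is the vertex degree and each off-diagonal entry is -1 where an edge is present, 0 otherwise; in the order [1, 2, 3, 4] the diagonal is [3, 3, 3, 3]. Diagonalising L (or applying a numerical eigensolver to the 4x4 matrix) gives the spectrum above. The single zero eigenvalue shows the graph is connected. The largest eigenvalue, 4, is at most the vertex count 4. The eigenvalues sum to 12, which equals trace(L) = 2|E|.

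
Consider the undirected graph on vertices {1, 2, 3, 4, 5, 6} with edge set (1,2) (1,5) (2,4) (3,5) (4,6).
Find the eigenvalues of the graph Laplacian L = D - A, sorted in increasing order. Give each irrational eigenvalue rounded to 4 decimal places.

With the vertex order [1, 2, 3, 4, 5, 6], the degrees are [2, 2, 1, 2, 2, 1], giving D = diag(2, 2, 1, 2, 2, 1) and L = D - A. Since every row of L sums to 0, the all-ones vector is in the kernel and 0 is an eigenvalue. The eigenvalues sum to 10, which equals trace(L) = 2|E|. There is one zero in the spectrum, matching the 1 component.

[0, 0.2679, 1, 2, 3, 3.7321]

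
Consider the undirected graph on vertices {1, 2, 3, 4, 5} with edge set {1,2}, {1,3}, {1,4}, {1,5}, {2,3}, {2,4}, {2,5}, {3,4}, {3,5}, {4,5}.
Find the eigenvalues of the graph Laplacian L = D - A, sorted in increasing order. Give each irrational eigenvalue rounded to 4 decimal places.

Each diagonal entry of L is the vertex degree and each off-diagonal entry is -1 where an edge is present, 0 otherwise; in the order [1, 2, 3, 4, 5] the diagonal is [4, 4, 4, 4, 4]. L is symmetric positive semidefinite, so every eigenvalue is real and nonnegative. The single zero eigenvalue shows the graph is connected.

[0, 5, 5, 5, 5]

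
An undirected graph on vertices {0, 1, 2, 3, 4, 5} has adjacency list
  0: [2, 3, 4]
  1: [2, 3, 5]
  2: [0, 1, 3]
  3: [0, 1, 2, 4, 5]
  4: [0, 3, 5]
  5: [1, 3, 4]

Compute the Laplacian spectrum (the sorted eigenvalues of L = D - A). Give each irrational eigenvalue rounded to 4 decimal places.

Each diagonal entry of L is the vertex degree and each off-diagonal entry is -1 where an edge is present, 0 otherwise; in the order [0, 1, 2, 3, 4, 5] the diagonal is [3, 3, 3, 5, 3, 3]. Since every row of L sums to 0, the all-ones vector is in the kernel and 0 is an eigenvalue. The largest eigenvalue, 6, is at most the vertex count 6.

[0, 2.3820, 2.3820, 4.6180, 4.6180, 6]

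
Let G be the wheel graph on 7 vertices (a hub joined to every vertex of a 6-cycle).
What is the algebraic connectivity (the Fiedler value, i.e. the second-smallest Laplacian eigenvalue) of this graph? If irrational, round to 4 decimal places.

2

The graph has 7 vertices and degree multiset [6, 3, 3, 3, 3, 3, 3]; D is the diagonal matrix of degrees and L = D - A. The smallest Laplacian eigenvalue is always 0. The next one, lambda_2 = 2, measures how hard the graph is to disconnect: larger values mean better connectivity. There is one zero in the spectrum, matching the 1 component.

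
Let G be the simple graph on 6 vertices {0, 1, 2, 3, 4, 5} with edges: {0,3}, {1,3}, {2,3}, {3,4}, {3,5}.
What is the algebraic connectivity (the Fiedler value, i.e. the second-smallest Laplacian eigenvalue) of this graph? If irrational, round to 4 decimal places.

Reading degrees in the order [0, 1, 2, 3, 4, 5] gives [1, 1, 1, 5, 1, 1]; set D = diag(1, 1, 1, 5, 1, 1) and form L = D - A. Computing the eigenvalues of L and sorting gives [0, 1, 1, 1, 1, 6]. The Fiedler value lambda_2 = 1 is strictly positive, so the graph is connected.

1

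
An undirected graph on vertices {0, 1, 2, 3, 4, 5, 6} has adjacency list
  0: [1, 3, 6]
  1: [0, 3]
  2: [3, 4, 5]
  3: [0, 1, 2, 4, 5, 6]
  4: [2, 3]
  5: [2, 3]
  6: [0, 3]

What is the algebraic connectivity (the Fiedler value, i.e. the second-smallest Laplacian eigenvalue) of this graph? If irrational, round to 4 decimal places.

Reading degrees in the order [0, 1, 2, 3, 4, 5, 6] gives [3, 2, 3, 6, 2, 2, 2]; set D = diag(3, 2, 3, 6, 2, 2, 2) and form L = D - A. The sorted Laplacian eigenvalues are [0, 1, 2, 2, 4, 4, 7]; the algebraic connectivity is the second entry, 1.

1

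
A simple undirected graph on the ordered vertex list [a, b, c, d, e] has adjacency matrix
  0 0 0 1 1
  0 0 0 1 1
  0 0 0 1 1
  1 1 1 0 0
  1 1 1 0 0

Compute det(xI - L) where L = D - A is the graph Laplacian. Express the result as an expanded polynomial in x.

x^5 - 12x^4 + 51x^3 - 92x^2 + 60x

Each diagonal entry of L is the vertex degree and each off-diagonal entry is -1 where an edge is present, 0 otherwise; in the order [a, b, c, d, e] the diagonal is [2, 2, 2, 3, 3]. The eigenvalues of L are [0, 2, 2, 3, 5]; the characteristic polynomial is the product of (x - lambda_i), which multiplies out to x^5 - 12x^4 + 51x^3 - 92x^2 + 60x. The coefficient of x^4 equals -trace(L) = -12, matching the sum of degrees. There is one zero in the spectrum, matching the 1 component. The largest eigenvalue, 5, is at most the vertex count 5.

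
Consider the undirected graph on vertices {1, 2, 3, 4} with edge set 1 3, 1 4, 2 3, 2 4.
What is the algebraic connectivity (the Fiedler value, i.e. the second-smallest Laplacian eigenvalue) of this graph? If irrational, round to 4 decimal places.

2

With the vertex order [1, 2, 3, 4], the degrees are [2, 2, 2, 2], giving D = diag(2, 2, 2, 2) and L = D - A. Computing the eigenvalues of L and sorting gives [0, 2, 2, 4]. The Fiedler value lambda_2 = 2 is strictly positive, so the graph is connected. The largest eigenvalue, 4, is at most the vertex count 4.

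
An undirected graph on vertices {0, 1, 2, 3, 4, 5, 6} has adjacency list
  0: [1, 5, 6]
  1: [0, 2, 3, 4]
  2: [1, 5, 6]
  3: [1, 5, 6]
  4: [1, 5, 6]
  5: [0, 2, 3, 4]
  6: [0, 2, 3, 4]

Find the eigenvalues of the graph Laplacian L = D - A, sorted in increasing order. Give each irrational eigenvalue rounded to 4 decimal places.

[0, 3, 3, 3, 4, 4, 7]

Each diagonal entry of L is the vertex degree and each off-diagonal entry is -1 where an edge is present, 0 otherwise; in the order [0, 1, 2, 3, 4, 5, 6] the diagonal is [3, 4, 3, 3, 3, 4, 4]. L is symmetric positive semidefinite, so every eigenvalue is real and nonnegative. The single zero eigenvalue shows the graph is connected. The eigenvalues sum to 24, which equals trace(L) = 2|E|. By the matrix-tree theorem the graph has (1/7) * product of the nonzero eigenvalues = 432 spanning trees.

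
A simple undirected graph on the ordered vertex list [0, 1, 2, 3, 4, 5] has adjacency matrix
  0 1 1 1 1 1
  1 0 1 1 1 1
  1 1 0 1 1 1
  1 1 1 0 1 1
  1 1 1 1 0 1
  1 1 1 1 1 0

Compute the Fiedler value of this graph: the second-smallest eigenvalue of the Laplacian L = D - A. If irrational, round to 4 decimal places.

Reading degrees in the order [0, 1, 2, 3, 4, 5] gives [5, 5, 5, 5, 5, 5]; set D = diag(5, 5, 5, 5, 5, 5) and form L = D - A. Computing the eigenvalues of L and sorting gives [0, 6, 6, 6, 6, 6]. The Fiedler value lambda_2 = 6 is strictly positive, so the graph is connected. There is one zero in the spectrum, matching the 1 component. The largest eigenvalue, 6, is at most the vertex count 6.

6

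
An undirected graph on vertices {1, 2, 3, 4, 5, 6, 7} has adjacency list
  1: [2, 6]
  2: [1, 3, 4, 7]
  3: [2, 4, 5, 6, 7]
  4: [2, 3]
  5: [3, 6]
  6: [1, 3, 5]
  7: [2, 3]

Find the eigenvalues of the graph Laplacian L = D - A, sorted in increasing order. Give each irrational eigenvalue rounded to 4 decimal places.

Each diagonal entry of L is the vertex degree and each off-diagonal entry is -1 where an edge is present, 0 otherwise; in the order [1, 2, 3, 4, 5, 6, 7] the diagonal is [2, 4, 5, 2, 2, 3, 2]. L is symmetric positive semidefinite, so every eigenvalue is real and nonnegative. There is one zero in the spectrum, matching the 1 component.

[0, 1.3010, 1.7464, 2, 3.8390, 4.9391, 6.1746]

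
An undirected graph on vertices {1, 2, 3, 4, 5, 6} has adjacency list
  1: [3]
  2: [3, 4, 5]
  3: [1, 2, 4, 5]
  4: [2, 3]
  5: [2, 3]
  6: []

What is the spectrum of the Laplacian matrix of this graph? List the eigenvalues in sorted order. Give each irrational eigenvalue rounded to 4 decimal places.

Reading degrees in the order [1, 2, 3, 4, 5, 6] gives [1, 3, 4, 2, 2, 0]; set D = diag(1, 3, 4, 2, 2, 0) and form L = D - A. L is symmetric positive semidefinite, so every eigenvalue is real and nonnegative. The 2 zero eigenvalues correspond to the 2 connected components. There are 2 zeros in the spectrum, matching the 2 components.

[0, 0, 1, 2, 4, 5]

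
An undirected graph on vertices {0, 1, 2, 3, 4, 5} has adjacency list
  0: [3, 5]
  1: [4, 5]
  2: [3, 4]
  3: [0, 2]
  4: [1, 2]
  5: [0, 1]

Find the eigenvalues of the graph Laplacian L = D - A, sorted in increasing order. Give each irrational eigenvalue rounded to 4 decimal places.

Each diagonal entry of L is the vertex degree and each off-diagonal entry is -1 where an edge is present, 0 otherwise; in the order [0, 1, 2, 3, 4, 5] the diagonal is [2, 2, 2, 2, 2, 2]. Since every row of L sums to 0, the all-ones vector is in the kernel and 0 is an eigenvalue. The single zero eigenvalue shows the graph is connected.

[0, 1, 1, 3, 3, 4]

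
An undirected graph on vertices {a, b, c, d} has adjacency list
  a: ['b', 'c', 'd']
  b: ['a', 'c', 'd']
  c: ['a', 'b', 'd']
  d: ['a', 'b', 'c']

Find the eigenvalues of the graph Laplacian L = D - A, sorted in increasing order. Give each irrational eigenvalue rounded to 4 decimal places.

Each diagonal entry of L is the vertex degree and each off-diagonal entry is -1 where an edge is present, 0 otherwise; in the order [a, b, c, d] the diagonal is [3, 3, 3, 3]. L is symmetric positive semidefinite, so every eigenvalue is real and nonnegative. The eigenvalues sum to 12, which equals trace(L) = 2|E|. The largest eigenvalue, 4, is at most the vertex count 4.

[0, 4, 4, 4]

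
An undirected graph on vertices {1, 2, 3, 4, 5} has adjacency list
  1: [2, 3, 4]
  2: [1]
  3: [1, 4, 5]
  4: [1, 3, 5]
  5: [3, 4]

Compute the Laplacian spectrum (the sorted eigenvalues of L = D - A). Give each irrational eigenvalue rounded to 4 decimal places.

Each diagonal entry of L is the vertex degree and each off-diagonal entry is -1 where an edge is present, 0 otherwise; in the order [1, 2, 3, 4, 5] the diagonal is [3, 1, 3, 3, 2]. The multiplicity of 0 as a Laplacian eigenvalue equals the number of connected components. The single zero eigenvalue shows the graph is connected. There is one zero in the spectrum, matching the 1 component. By the matrix-tree theorem the graph has (1/5) * product of the nonzero eigenvalues = 8 spanning trees.

[0, 0.8299, 2.6889, 4, 4.4812]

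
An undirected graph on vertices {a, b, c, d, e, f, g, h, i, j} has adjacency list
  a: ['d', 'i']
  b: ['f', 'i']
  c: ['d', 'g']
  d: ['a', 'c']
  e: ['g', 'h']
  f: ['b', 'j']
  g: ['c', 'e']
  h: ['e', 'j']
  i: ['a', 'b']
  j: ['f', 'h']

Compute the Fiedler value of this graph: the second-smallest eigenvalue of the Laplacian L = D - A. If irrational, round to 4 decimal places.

0.3820

With the vertex order [a, b, c, d, e, f, g, h, i, j], the degrees are [2, 2, 2, 2, 2, 2, 2, 2, 2, 2], giving D = diag(2, 2, 2, 2, 2, 2, 2, 2, 2, 2) and L = D - A. The sorted Laplacian eigenvalues are [0, 0.3820, 0.3820, 1.3820, 1.3820, 2.6180, 2.6180, 3.6180, 3.6180, 4]; the algebraic connectivity is the second entry, 0.3820.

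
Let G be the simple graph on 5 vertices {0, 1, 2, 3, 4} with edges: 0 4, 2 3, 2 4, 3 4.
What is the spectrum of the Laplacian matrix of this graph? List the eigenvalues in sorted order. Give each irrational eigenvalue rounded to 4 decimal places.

[0, 0, 1, 3, 4]

With the vertex order [0, 1, 2, 3, 4], the degrees are [1, 0, 2, 2, 3], giving D = diag(1, 0, 2, 2, 3) and L = D - A. Since every row of L sums to 0, the all-ones vector is in the kernel and 0 is an eigenvalue. The 2 zero eigenvalues correspond to the 2 connected components. There are 2 zeros in the spectrum, matching the 2 components.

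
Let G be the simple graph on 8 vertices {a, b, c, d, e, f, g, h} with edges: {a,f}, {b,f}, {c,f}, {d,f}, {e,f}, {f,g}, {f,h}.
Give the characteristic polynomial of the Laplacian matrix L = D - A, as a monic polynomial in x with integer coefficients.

x^8 - 14x^7 + 63x^6 - 140x^5 + 175x^4 - 126x^3 + 49x^2 - 8x

With the vertex order [a, b, c, d, e, f, g, h], the degrees are [1, 1, 1, 1, 1, 7, 1, 1], giving D = diag(1, 1, 1, 1, 1, 7, 1, 1) and L = D - A. The eigenvalues of L are [0, 1, 1, 1, 1, 1, 1, 8]; the characteristic polynomial is the product of (x - lambda_i), which multiplies out to x^8 - 14x^7 + 63x^6 - 140x^5 + 175x^4 - 126x^3 + 49x^2 - 8x. The coefficient of x^7 equals -trace(L) = -14, matching the sum of degrees.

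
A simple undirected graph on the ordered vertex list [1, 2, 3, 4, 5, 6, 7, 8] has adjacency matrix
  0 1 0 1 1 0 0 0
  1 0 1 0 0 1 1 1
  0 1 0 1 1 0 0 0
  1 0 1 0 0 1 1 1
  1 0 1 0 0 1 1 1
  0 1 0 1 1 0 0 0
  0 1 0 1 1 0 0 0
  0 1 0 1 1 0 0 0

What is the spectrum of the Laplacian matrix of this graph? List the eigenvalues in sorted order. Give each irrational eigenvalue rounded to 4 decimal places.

[0, 3, 3, 3, 3, 5, 5, 8]

Reading degrees in the order [1, 2, 3, 4, 5, 6, 7, 8] gives [3, 5, 3, 5, 5, 3, 3, 3]; set D = diag(3, 5, 3, 5, 5, 3, 3, 3) and form L = D - A. Diagonalising L (or applying a numerical eigensolver to the 8x8 matrix) gives the spectrum above.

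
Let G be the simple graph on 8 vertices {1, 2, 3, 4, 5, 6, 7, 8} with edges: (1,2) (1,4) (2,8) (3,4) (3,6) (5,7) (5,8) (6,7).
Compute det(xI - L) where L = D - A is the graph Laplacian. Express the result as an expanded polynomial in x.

With the vertex order [1, 2, 3, 4, 5, 6, 7, 8], the degrees are [2, 2, 2, 2, 2, 2, 2, 2], giving D = diag(2, 2, 2, 2, 2, 2, 2, 2) and L = D - A. L has integer entries, so p(x) = det(xI - L) has integer coefficients. Expanding the determinant yields x^8 - 16x^7 + 104x^6 - 352x^5 + 660x^4 - 672x^3 + 336x^2 - 64x. The constant term is 0 because L is singular (the all-ones vector lies in its kernel). There is one zero in the spectrum, matching the 1 component. By the matrix-tree theorem the graph has (1/8) * product of the nonzero eigenvalues = 8 spanning trees.

x^8 - 16x^7 + 104x^6 - 352x^5 + 660x^4 - 672x^3 + 336x^2 - 64x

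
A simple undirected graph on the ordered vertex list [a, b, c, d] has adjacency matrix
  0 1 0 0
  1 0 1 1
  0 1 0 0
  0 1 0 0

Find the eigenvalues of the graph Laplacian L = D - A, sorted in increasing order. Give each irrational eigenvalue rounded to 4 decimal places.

Each diagonal entry of L is the vertex degree and each off-diagonal entry is -1 where an edge is present, 0 otherwise; in the order [a, b, c, d] the diagonal is [1, 3, 1, 1]. Since every row of L sums to 0, the all-ones vector is in the kernel and 0 is an eigenvalue. The single zero eigenvalue shows the graph is connected. The eigenvalues sum to 6, which equals trace(L) = 2|E|. The largest eigenvalue, 4, is at most the vertex count 4.

[0, 1, 1, 4]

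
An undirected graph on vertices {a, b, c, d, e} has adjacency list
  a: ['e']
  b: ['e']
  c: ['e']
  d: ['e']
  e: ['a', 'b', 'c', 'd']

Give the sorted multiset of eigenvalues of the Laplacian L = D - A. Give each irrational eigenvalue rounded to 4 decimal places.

Reading degrees in the order [a, b, c, d, e] gives [1, 1, 1, 1, 4]; set D = diag(1, 1, 1, 1, 4) and form L = D - A. The multiplicity of 0 as a Laplacian eigenvalue equals the number of connected components. There is one zero in the spectrum, matching the 1 component.

[0, 1, 1, 1, 5]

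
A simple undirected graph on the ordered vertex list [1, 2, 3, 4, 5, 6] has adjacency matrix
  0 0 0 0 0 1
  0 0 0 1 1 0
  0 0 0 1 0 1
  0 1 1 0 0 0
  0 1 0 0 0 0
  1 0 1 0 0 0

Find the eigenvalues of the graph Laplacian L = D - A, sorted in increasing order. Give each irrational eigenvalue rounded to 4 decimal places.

[0, 0.2679, 1, 2, 3, 3.7321]

Each diagonal entry of L is the vertex degree and each off-diagonal entry is -1 where an edge is present, 0 otherwise; in the order [1, 2, 3, 4, 5, 6] the diagonal is [1, 2, 2, 2, 1, 2]. Since every row of L sums to 0, the all-ones vector is in the kernel and 0 is an eigenvalue. The single zero eigenvalue shows the graph is connected. By the matrix-tree theorem the graph has (1/6) * product of the nonzero eigenvalues = 1 spanning tree. The eigenvalues sum to 10, which equals trace(L) = 2|E|.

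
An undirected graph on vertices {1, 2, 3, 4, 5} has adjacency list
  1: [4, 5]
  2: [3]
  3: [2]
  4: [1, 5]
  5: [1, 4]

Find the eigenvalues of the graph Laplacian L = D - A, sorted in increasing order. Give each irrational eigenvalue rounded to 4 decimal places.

With the vertex order [1, 2, 3, 4, 5], the degrees are [2, 1, 1, 2, 2], giving D = diag(2, 1, 1, 2, 2) and L = D - A. Since every row of L sums to 0, the all-ones vector is in the kernel and 0 is an eigenvalue. The 2 zero eigenvalues correspond to the 2 connected components. The largest eigenvalue, 3, is at most the vertex count 5. The eigenvalues sum to 8, which equals trace(L) = 2|E|.

[0, 0, 2, 3, 3]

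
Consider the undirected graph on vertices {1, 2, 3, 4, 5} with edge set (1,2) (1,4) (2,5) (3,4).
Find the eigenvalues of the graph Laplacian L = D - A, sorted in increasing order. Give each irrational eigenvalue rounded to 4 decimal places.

[0, 0.3820, 1.3820, 2.6180, 3.6180]

Each diagonal entry of L is the vertex degree and each off-diagonal entry is -1 where an edge is present, 0 otherwise; in the order [1, 2, 3, 4, 5] the diagonal is [2, 2, 1, 2, 1]. Since every row of L sums to 0, the all-ones vector is in the kernel and 0 is an eigenvalue. The largest eigenvalue, 3.6180, is at most the vertex count 5.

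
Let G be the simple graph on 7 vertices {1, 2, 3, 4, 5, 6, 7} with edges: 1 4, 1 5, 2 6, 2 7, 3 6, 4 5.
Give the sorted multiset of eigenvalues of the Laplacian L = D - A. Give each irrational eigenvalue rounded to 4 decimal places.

[0, 0, 0.5858, 2, 3, 3, 3.4142]

Each diagonal entry of L is the vertex degree and each off-diagonal entry is -1 where an edge is present, 0 otherwise; in the order [1, 2, 3, 4, 5, 6, 7] the diagonal is [2, 2, 1, 2, 2, 2, 1]. The multiplicity of 0 as a Laplacian eigenvalue equals the number of connected components. The 2 zero eigenvalues correspond to the 2 connected components. The largest eigenvalue, 3.4142, is at most the vertex count 7. There are 2 zeros in the spectrum, matching the 2 components.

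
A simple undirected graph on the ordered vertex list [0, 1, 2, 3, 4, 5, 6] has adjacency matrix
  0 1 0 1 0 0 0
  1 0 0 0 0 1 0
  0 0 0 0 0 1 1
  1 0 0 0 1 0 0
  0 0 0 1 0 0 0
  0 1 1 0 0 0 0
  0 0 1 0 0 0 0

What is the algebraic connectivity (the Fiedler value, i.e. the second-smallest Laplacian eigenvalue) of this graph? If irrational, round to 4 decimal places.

Each diagonal entry of L is the vertex degree and each off-diagonal entry is -1 where an edge is present, 0 otherwise; in the order [0, 1, 2, 3, 4, 5, 6] the diagonal is [2, 2, 2, 2, 1, 2, 1]. Computing the eigenvalues of L and sorting gives [0, 0.1981, 0.7530, 1.5550, 2.4450, 3.2470, 3.8019]. The Fiedler value lambda_2 = 0.1981 is strictly positive, so the graph is connected. By the matrix-tree theorem the graph has (1/7) * product of the nonzero eigenvalues = 1 spanning tree.

0.1981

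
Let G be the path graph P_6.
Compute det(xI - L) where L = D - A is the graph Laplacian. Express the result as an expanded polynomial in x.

x^6 - 10x^5 + 36x^4 - 56x^3 + 35x^2 - 6x

The graph has 6 vertices and degree multiset [2, 2, 2, 2, 1, 1]; D is the diagonal matrix of degrees and L = D - A. Computing det(xI - L) by cofactor expansion (or equivalently via sum-over-permutations) gives x^6 - 10x^5 + 36x^4 - 56x^3 + 35x^2 - 6x. Since p(0) = det(-L) = 0, x divides p(x). There is one zero in the spectrum, matching the 1 component.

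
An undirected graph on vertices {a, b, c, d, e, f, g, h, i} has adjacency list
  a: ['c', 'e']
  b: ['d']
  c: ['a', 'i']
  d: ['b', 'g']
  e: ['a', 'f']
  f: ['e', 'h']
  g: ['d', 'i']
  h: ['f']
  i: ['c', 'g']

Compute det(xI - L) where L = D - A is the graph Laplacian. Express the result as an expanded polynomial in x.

x^9 - 16x^8 + 105x^7 - 364x^6 + 715x^5 - 792x^4 + 462x^3 - 120x^2 + 9x

Each diagonal entry of L is the vertex degree and each off-diagonal entry is -1 where an edge is present, 0 otherwise; in the order [a, b, c, d, e, f, g, h, i] the diagonal is [2, 1, 2, 2, 2, 2, 2, 1, 2]. L has integer entries, so p(x) = det(xI - L) has integer coefficients. Expanding the determinant yields x^9 - 16x^8 + 105x^7 - 364x^6 + 715x^5 - 792x^4 + 462x^3 - 120x^2 + 9x. The constant term is 0 because L is singular (the all-ones vector lies in its kernel). There is one zero in the spectrum, matching the 1 component.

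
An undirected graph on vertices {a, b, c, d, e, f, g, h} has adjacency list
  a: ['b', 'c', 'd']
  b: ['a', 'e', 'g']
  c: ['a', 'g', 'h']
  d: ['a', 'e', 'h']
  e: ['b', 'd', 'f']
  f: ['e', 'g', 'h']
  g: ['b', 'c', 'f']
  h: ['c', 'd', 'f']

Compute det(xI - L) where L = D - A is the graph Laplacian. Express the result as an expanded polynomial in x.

Reading degrees in the order [a, b, c, d, e, f, g, h] gives [3, 3, 3, 3, 3, 3, 3, 3]; set D = diag(3, 3, 3, 3, 3, 3, 3, 3) and form L = D - A. Computing det(xI - L) by cofactor expansion (or equivalently via sum-over-permutations) gives x^8 - 24x^7 + 240x^6 - 1296x^5 + 4080x^4 - 7488x^3 + 7424x^2 - 3072x. The constant term is 0 because L is singular (the all-ones vector lies in its kernel). The largest eigenvalue, 6, is at most the vertex count 8. By the matrix-tree theorem the graph has (1/8) * product of the nonzero eigenvalues = 384 spanning trees.

x^8 - 24x^7 + 240x^6 - 1296x^5 + 4080x^4 - 7488x^3 + 7424x^2 - 3072x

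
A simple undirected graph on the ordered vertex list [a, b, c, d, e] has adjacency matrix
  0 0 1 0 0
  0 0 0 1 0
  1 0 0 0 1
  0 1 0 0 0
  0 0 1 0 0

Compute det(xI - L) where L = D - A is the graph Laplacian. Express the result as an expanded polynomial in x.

x^5 - 6x^4 + 11x^3 - 6x^2

Each diagonal entry of L is the vertex degree and each off-diagonal entry is -1 where an edge is present, 0 otherwise; in the order [a, b, c, d, e] the diagonal is [1, 1, 2, 1, 1]. Computing det(xI - L) by cofactor expansion (or equivalently via sum-over-permutations) gives x^5 - 6x^4 + 11x^3 - 6x^2. Since p(0) = det(-L) = 0, x divides p(x). The largest eigenvalue, 3, is at most the vertex count 5.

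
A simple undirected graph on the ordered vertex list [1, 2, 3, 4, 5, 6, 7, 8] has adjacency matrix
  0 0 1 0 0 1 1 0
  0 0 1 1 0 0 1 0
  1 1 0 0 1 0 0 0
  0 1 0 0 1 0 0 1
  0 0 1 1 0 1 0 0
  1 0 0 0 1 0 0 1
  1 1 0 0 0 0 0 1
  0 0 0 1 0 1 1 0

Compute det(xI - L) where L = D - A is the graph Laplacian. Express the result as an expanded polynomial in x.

Reading degrees in the order [1, 2, 3, 4, 5, 6, 7, 8] gives [3, 3, 3, 3, 3, 3, 3, 3]; set D = diag(3, 3, 3, 3, 3, 3, 3, 3) and form L = D - A. Computing det(xI - L) by cofactor expansion (or equivalently via sum-over-permutations) gives x^8 - 24x^7 + 240x^6 - 1296x^5 + 4080x^4 - 7488x^3 + 7424x^2 - 3072x. The constant term is 0 because L is singular (the all-ones vector lies in its kernel). The largest eigenvalue, 6, is at most the vertex count 8. By the matrix-tree theorem the graph has (1/8) * product of the nonzero eigenvalues = 384 spanning trees.

x^8 - 24x^7 + 240x^6 - 1296x^5 + 4080x^4 - 7488x^3 + 7424x^2 - 3072x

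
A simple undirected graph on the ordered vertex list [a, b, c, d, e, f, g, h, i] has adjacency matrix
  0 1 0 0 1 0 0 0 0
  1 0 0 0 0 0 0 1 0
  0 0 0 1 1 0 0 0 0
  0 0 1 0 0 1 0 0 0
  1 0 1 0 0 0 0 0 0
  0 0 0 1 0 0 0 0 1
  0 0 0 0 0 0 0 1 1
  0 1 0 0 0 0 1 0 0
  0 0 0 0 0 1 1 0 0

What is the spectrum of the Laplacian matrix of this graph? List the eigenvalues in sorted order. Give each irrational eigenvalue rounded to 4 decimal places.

[0, 0.4679, 0.4679, 1.6527, 1.6527, 3, 3, 3.8794, 3.8794]

Each diagonal entry of L is the vertex degree and each off-diagonal entry is -1 where an edge is present, 0 otherwise; in the order [a, b, c, d, e, f, g, h, i] the diagonal is [2, 2, 2, 2, 2, 2, 2, 2, 2]. L is symmetric positive semidefinite, so every eigenvalue is real and nonnegative. The single zero eigenvalue shows the graph is connected.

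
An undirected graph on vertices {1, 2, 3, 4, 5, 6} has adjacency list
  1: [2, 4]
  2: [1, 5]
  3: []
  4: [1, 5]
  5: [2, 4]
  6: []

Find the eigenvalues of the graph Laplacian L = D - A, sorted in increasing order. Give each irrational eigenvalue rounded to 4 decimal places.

[0, 0, 0, 2, 2, 4]

Reading degrees in the order [1, 2, 3, 4, 5, 6] gives [2, 2, 0, 2, 2, 0]; set D = diag(2, 2, 0, 2, 2, 0) and form L = D - A. The multiplicity of 0 as a Laplacian eigenvalue equals the number of connected components. The 3 zero eigenvalues correspond to the 3 connected components. The largest eigenvalue, 4, is at most the vertex count 6.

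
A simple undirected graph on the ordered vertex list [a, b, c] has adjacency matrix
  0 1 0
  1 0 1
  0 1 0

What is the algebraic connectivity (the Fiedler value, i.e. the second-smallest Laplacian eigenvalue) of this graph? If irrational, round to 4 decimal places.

1

Each diagonal entry of L is the vertex degree and each off-diagonal entry is -1 where an edge is present, 0 otherwise; in the order [a, b, c] the diagonal is [1, 2, 1]. The smallest Laplacian eigenvalue is always 0. The next one, lambda_2 = 1, measures how hard the graph is to disconnect: larger values mean better connectivity. The largest eigenvalue, 3, is at most the vertex count 3.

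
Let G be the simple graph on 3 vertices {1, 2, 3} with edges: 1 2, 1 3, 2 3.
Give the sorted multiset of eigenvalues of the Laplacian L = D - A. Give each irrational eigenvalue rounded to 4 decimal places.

Reading degrees in the order [1, 2, 3] gives [2, 2, 2]; set D = diag(2, 2, 2) and form L = D - A. Since every row of L sums to 0, the all-ones vector is in the kernel and 0 is an eigenvalue. The single zero eigenvalue shows the graph is connected. The largest eigenvalue, 3, is at most the vertex count 3.

[0, 3, 3]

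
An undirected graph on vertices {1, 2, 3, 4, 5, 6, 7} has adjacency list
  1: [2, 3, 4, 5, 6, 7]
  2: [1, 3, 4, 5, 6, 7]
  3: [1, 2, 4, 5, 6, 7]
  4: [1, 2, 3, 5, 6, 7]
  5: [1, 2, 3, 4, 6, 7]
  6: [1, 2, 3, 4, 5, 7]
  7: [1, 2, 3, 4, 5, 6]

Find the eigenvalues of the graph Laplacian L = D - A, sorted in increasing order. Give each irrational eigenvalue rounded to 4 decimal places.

Each diagonal entry of L is the vertex degree and each off-diagonal entry is -1 where an edge is present, 0 otherwise; in the order [1, 2, 3, 4, 5, 6, 7] the diagonal is [6, 6, 6, 6, 6, 6, 6]. Diagonalising L (or applying a numerical eigensolver to the 7x7 matrix) gives the spectrum above. The single zero eigenvalue shows the graph is connected. The eigenvalues sum to 42, which equals trace(L) = 2|E|.

[0, 7, 7, 7, 7, 7, 7]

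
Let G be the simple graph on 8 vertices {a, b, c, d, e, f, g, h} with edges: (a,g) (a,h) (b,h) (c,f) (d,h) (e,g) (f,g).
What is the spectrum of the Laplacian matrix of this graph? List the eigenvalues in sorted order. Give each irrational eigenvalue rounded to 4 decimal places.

[0, 0.2137, 0.6177, 1, 1.4977, 2.3537, 3.8408, 4.4763]

Each diagonal entry of L is the vertex degree and each off-diagonal entry is -1 where an edge is present, 0 otherwise; in the order [a, b, c, d, e, f, g, h] the diagonal is [2, 1, 1, 1, 1, 2, 3, 3]. Since every row of L sums to 0, the all-ones vector is in the kernel and 0 is an eigenvalue. The single zero eigenvalue shows the graph is connected. There is one zero in the spectrum, matching the 1 component.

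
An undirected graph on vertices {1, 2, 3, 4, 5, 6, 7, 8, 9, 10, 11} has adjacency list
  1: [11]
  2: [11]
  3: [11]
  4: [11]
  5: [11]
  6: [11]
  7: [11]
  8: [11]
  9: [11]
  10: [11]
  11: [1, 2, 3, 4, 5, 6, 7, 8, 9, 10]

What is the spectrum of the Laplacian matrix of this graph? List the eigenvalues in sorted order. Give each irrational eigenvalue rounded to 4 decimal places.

[0, 1, 1, 1, 1, 1, 1, 1, 1, 1, 11]

With the vertex order [1, 2, 3, 4, 5, 6, 7, 8, 9, 10, 11], the degrees are [1, 1, 1, 1, 1, 1, 1, 1, 1, 1, 10], giving D = diag(1, 1, 1, 1, 1, 1, 1, 1, 1, 1, 10) and L = D - A. Since every row of L sums to 0, the all-ones vector is in the kernel and 0 is an eigenvalue. The single zero eigenvalue shows the graph is connected.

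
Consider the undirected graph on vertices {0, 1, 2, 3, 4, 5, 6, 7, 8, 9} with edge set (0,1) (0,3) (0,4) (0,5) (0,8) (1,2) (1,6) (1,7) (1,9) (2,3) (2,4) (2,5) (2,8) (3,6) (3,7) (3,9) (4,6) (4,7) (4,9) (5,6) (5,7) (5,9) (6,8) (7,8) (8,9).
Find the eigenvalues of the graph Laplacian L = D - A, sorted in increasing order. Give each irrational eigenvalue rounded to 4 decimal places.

[0, 5, 5, 5, 5, 5, 5, 5, 5, 10]

Each diagonal entry of L is the vertex degree and each off-diagonal entry is -1 where an edge is present, 0 otherwise; in the order [0, 1, 2, 3, 4, 5, 6, 7, 8, 9] the diagonal is [5, 5, 5, 5, 5, 5, 5, 5, 5, 5]. The multiplicity of 0 as a Laplacian eigenvalue equals the number of connected components. The single zero eigenvalue shows the graph is connected.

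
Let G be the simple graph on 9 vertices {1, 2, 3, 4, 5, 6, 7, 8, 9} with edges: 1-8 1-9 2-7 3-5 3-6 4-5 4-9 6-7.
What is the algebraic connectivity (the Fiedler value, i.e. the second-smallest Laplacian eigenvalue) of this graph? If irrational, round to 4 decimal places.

0.1206

Each diagonal entry of L is the vertex degree and each off-diagonal entry is -1 where an edge is present, 0 otherwise; in the order [1, 2, 3, 4, 5, 6, 7, 8, 9] the diagonal is [2, 1, 2, 2, 2, 2, 2, 1, 2]. Computing the eigenvalues of L and sorting gives [0, 0.1206, 0.4679, 1, 1.6527, 2.3473, 3, 3.5321, 3.8794]. The Fiedler value lambda_2 = 0.1206 is strictly positive, so the graph is connected. There is one zero in the spectrum, matching the 1 component. The eigenvalues sum to 16, which equals trace(L) = 2|E|.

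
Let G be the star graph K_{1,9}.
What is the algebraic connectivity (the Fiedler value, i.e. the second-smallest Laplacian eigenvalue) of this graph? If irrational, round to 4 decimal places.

1

The graph has 10 vertices and degree multiset [9, 1, 1, 1, 1, 1, 1, 1, 1, 1]; D is the diagonal matrix of degrees and L = D - A. The smallest Laplacian eigenvalue is always 0. The next one, lambda_2 = 1, measures how hard the graph is to disconnect: larger values mean better connectivity. By the matrix-tree theorem the graph has (1/10) * product of the nonzero eigenvalues = 1 spanning tree.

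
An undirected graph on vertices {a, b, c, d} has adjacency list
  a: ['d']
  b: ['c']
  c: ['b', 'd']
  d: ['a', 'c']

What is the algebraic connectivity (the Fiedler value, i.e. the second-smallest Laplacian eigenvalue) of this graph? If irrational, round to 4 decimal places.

0.5858

With the vertex order [a, b, c, d], the degrees are [1, 1, 2, 2], giving D = diag(1, 1, 2, 2) and L = D - A. The sorted Laplacian eigenvalues are [0, 0.5858, 2, 3.4142]; the algebraic connectivity is the second entry, 0.5858.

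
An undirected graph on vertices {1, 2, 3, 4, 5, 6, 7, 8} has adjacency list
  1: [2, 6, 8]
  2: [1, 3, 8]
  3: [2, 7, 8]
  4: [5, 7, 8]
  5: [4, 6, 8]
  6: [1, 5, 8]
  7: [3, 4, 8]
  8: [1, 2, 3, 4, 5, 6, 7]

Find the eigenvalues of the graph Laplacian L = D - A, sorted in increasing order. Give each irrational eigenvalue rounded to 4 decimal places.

Each diagonal entry of L is the vertex degree and each off-diagonal entry is -1 where an edge is present, 0 otherwise; in the order [1, 2, 3, 4, 5, 6, 7, 8] the diagonal is [3, 3, 3, 3, 3, 3, 3, 7]. Since every row of L sums to 0, the all-ones vector is in the kernel and 0 is an eigenvalue. The largest eigenvalue, 8, is at most the vertex count 8.

[0, 1.7530, 1.7530, 3.4450, 3.4450, 4.8019, 4.8019, 8]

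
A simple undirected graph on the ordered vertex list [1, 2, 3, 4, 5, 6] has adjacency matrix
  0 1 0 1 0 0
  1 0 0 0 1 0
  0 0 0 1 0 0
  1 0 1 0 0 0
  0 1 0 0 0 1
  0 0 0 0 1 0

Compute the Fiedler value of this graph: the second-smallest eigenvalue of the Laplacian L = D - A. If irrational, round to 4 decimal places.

With the vertex order [1, 2, 3, 4, 5, 6], the degrees are [2, 2, 1, 2, 2, 1], giving D = diag(2, 2, 1, 2, 2, 1) and L = D - A. Computing the eigenvalues of L and sorting gives [0, 0.2679, 1, 2, 3, 3.7321]. The Fiedler value lambda_2 = 0.2679 is strictly positive, so the graph is connected. The eigenvalues sum to 10, which equals trace(L) = 2|E|.

0.2679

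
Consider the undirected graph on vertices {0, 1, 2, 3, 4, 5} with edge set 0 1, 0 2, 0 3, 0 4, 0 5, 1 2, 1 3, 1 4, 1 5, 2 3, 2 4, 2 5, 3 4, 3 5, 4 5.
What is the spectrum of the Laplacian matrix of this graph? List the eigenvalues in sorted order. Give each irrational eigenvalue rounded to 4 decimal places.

[0, 6, 6, 6, 6, 6]

With the vertex order [0, 1, 2, 3, 4, 5], the degrees are [5, 5, 5, 5, 5, 5], giving D = diag(5, 5, 5, 5, 5, 5) and L = D - A. Since every row of L sums to 0, the all-ones vector is in the kernel and 0 is an eigenvalue. The single zero eigenvalue shows the graph is connected. The largest eigenvalue, 6, is at most the vertex count 6.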